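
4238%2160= 2078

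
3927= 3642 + 285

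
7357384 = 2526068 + 4831316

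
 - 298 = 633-931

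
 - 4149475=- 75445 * 55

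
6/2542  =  3/1271 = 0.00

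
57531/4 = 57531/4 =14382.75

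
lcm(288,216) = 864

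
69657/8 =69657/8 = 8707.12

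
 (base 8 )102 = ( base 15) 46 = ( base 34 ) 1W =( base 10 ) 66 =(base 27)2c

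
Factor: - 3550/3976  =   - 25/28 =- 2^(-2 ) *5^2*7^(-1)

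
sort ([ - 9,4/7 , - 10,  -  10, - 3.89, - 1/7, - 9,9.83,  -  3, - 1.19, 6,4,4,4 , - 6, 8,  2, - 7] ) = [ - 10,  -  10,-9, - 9, - 7,-6, - 3.89, - 3, - 1.19, - 1/7, 4/7,2,4,4,4,6, 8,9.83 ]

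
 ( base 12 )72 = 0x56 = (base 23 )3H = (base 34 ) 2I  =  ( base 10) 86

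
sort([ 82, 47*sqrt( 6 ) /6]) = [47 * sqrt( 6 ) /6, 82 ] 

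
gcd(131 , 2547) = 1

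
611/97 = 6+29/97 = 6.30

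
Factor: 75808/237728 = 17^ ( -1) * 19^(-1)* 103^1= 103/323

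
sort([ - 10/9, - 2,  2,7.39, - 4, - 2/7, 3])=[ - 4,-2, - 10/9,-2/7, 2, 3,7.39 ]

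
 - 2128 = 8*( - 266 ) 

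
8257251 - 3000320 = 5256931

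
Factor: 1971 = 3^3*73^1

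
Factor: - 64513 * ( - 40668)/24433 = 2^2*3^1*53^ ( - 1) * 461^( - 1)*3389^1 * 64513^1 = 2623614684/24433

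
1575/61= 1575/61= 25.82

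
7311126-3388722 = 3922404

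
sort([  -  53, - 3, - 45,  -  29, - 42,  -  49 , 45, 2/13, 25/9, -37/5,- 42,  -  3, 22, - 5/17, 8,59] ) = [ - 53, - 49, - 45, - 42, - 42, - 29,  -  37/5,  -  3,- 3,  -  5/17,2/13, 25/9, 8,22,45, 59]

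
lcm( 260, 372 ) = 24180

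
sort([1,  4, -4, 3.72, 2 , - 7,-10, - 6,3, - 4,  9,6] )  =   [ - 10, - 7, - 6,-4, - 4,  1, 2,  3, 3.72, 4, 6,9] 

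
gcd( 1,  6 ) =1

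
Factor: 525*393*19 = 3^2*5^2*7^1*19^1*131^1=3920175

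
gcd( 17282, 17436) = 2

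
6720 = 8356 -1636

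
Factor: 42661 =37^1 * 1153^1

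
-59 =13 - 72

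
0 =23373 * 0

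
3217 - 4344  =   - 1127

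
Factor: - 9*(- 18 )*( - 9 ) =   -  1458 = - 2^1 * 3^6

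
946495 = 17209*55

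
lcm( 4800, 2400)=4800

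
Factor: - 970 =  - 2^1 * 5^1*97^1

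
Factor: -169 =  - 13^2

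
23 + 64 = 87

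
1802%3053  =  1802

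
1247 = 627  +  620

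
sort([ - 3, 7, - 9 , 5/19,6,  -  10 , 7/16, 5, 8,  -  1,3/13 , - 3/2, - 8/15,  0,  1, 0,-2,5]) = [-10, - 9, - 3, - 2, - 3/2, -1,  -  8/15, 0, 0, 3/13, 5/19 , 7/16  ,  1, 5,5, 6, 7, 8]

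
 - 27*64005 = -1728135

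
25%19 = 6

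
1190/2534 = 85/181 = 0.47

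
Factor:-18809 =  - 7^1*2687^1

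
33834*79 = 2672886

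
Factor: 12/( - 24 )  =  -2^( - 1) = -1/2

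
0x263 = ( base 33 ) ih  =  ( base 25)ob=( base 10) 611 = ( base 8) 1143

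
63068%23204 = 16660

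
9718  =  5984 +3734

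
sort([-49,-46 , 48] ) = [ - 49, - 46 , 48 ]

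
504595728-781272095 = -276676367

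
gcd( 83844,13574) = 2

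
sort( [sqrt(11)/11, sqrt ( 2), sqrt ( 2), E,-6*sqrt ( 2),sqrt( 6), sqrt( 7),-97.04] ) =[ - 97.04, -6*sqrt(2), sqrt (11) /11, sqrt( 2), sqrt(2), sqrt( 6 ),sqrt( 7 ),E] 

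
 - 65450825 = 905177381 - 970628206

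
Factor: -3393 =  - 3^2 * 13^1*29^1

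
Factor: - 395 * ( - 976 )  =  2^4*5^1* 61^1*79^1 = 385520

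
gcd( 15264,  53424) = 7632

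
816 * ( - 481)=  - 392496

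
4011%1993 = 25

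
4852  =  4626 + 226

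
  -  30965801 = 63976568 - 94942369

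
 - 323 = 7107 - 7430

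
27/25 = 1 +2/25= 1.08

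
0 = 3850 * 0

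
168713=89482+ 79231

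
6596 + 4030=10626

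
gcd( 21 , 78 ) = 3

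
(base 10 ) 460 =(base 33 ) DV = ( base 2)111001100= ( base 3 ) 122001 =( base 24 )j4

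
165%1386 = 165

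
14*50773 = 710822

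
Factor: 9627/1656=2^( - 3)*3^(-1)*23^( -1)*3209^1 = 3209/552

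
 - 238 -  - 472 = 234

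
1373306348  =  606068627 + 767237721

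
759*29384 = 22302456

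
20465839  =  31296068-10830229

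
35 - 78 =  - 43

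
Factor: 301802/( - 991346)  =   - 150901/495673=-  23^(  -  2)*937^( - 1)*150901^1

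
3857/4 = 964+1/4 = 964.25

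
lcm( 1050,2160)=75600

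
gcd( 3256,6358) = 22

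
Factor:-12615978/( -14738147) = 2^1*3^1*23^( - 1 ) * 41^( - 1 )*359^1 *5857^1*15629^( - 1)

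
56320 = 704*80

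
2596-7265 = - 4669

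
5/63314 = 5/63314=0.00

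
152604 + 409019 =561623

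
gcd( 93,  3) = 3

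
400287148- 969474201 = -569187053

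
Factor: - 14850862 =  -2^1*13^1*607^1*941^1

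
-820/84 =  - 10 + 5/21 = - 9.76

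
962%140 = 122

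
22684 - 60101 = -37417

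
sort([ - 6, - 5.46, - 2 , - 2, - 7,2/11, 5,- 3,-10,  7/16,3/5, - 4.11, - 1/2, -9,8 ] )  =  [  -  10, - 9, - 7, - 6, - 5.46,  -  4.11,-3, -2, - 2,  -  1/2,2/11,7/16, 3/5, 5, 8 ]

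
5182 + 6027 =11209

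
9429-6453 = 2976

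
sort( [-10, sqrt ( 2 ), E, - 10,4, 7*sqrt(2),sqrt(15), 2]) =[ - 10, - 10,sqrt(2 ), 2, E,sqrt ( 15 ), 4, 7*sqrt( 2)]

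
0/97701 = 0 = 0.00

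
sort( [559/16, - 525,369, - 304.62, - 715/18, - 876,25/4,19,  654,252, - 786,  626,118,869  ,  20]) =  [ - 876 , - 786, - 525,  -  304.62 , - 715/18,25/4,  19,20 , 559/16,118,252  ,  369, 626,654, 869 ] 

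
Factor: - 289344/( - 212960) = 822/605  =  2^1*3^1  *5^( -1) *11^( - 2)*137^1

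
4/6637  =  4/6637 = 0.00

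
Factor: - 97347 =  - 3^1*37^1*877^1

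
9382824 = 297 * 31592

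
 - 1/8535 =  - 1 + 8534/8535 =-0.00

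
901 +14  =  915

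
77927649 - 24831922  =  53095727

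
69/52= 1 + 17/52  =  1.33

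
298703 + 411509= 710212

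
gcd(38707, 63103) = 1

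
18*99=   1782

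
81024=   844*96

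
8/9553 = 8/9553= 0.00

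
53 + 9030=9083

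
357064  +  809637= 1166701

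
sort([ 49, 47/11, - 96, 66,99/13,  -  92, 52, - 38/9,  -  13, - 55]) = [ -96, - 92,  -  55,  -  13 , - 38/9, 47/11, 99/13,49, 52 , 66 ] 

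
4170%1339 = 153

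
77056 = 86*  896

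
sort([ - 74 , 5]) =[ - 74  ,  5 ] 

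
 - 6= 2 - 8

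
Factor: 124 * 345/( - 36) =-3^( - 1)*5^1 * 23^1*31^1 = -3565/3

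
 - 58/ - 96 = 29/48 = 0.60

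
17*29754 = 505818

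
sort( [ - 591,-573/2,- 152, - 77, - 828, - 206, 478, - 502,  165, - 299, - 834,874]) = [  -  834, - 828, - 591, - 502, - 299,-573/2, - 206,  -  152, - 77, 165 , 478, 874]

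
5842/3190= 1 + 1326/1595 = 1.83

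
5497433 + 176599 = 5674032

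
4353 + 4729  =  9082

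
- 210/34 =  - 7 + 14/17= - 6.18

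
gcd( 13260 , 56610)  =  510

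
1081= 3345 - 2264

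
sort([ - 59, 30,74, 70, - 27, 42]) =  [ - 59, - 27,30,42, 70,74]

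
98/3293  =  98/3293 = 0.03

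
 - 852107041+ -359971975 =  - 1212079016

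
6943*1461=10143723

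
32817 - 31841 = 976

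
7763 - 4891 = 2872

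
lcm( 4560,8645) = 414960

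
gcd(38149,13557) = 1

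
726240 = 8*90780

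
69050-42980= 26070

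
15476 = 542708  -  527232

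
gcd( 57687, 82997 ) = 1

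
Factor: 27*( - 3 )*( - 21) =3^5*7^1=1701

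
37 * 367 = 13579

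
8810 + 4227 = 13037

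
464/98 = 4 + 36/49 = 4.73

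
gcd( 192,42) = 6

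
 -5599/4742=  - 5599/4742=-1.18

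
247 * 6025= 1488175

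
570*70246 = 40040220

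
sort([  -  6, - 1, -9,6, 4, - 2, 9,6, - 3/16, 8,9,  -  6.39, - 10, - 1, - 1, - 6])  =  [ -10, - 9, - 6.39, - 6,  -  6, - 2,  -  1, - 1, - 1, - 3/16,4,6,6,8,9,9 ]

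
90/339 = 30/113 = 0.27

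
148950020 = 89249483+59700537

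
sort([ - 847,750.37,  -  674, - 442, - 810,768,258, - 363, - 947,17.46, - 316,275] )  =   [ - 947, - 847,-810, - 674, - 442, - 363, -316,17.46 , 258,  275, 750.37,768]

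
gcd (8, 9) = 1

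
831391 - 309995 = 521396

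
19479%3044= 1215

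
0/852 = 0 = 0.00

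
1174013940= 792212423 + 381801517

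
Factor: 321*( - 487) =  - 3^1*107^1*487^1= - 156327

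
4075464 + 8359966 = 12435430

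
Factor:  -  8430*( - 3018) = 25441740 = 2^2*3^2*5^1*281^1*503^1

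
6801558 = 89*76422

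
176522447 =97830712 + 78691735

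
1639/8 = 1639/8 = 204.88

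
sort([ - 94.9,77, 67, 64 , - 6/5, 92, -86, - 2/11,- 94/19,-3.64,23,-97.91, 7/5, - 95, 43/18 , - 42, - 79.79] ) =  [ - 97.91, - 95,-94.9, - 86, -79.79, - 42, - 94/19,  -  3.64,  -  6/5, -2/11,7/5,43/18,23, 64, 67, 77,92 ]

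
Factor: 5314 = 2^1*2657^1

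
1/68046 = 1/68046 = 0.00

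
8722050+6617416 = 15339466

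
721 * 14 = 10094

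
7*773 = 5411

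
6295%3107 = 81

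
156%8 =4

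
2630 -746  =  1884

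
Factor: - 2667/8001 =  - 1/3 = -3^( - 1 ) 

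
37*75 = 2775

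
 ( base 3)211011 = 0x256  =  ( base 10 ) 598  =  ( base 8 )1126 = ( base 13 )370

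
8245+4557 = 12802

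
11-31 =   -  20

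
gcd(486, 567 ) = 81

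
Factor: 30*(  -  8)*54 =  - 12960 = -2^5*3^4*5^1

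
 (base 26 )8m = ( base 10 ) 230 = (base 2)11100110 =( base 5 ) 1410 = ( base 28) 86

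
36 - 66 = - 30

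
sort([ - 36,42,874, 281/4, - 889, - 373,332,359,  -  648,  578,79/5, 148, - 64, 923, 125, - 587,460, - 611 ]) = [ - 889,-648, - 611 ,-587, - 373, - 64, - 36,79/5, 42, 281/4, 125,148, 332, 359, 460, 578,  874, 923] 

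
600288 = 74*8112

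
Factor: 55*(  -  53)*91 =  - 265265 = -  5^1*7^1*11^1*13^1*53^1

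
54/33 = 1+7/11 = 1.64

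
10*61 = 610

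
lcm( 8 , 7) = 56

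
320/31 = 10  +  10/31 = 10.32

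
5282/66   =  80 +1/33 = 80.03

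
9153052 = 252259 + 8900793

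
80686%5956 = 3258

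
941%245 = 206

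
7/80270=7/80270 = 0.00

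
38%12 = 2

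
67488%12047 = 7253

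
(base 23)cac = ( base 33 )61N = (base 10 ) 6590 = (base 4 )1212332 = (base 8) 14676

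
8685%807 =615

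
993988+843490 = 1837478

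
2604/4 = 651 = 651.00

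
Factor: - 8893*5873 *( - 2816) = 2^8 * 7^1*11^1*839^1*8893^1 = 147075706624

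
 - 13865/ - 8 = 13865/8  =  1733.12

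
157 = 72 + 85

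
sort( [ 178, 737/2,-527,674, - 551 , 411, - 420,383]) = [ - 551, - 527,  -  420,178,737/2, 383,411,674]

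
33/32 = 33/32 = 1.03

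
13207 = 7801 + 5406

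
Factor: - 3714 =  - 2^1*3^1*619^1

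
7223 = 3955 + 3268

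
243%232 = 11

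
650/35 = 130/7 = 18.57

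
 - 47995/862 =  - 56 + 277/862 = - 55.68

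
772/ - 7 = -772/7 = - 110.29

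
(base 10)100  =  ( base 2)1100100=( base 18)5a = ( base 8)144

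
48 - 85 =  - 37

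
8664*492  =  4262688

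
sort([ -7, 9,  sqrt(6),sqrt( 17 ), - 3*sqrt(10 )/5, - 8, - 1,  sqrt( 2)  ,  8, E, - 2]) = [ - 8, - 7 , - 2, - 3*sqrt( 10) /5, -1, sqrt(2 ),sqrt(6), E, sqrt( 17),8,9]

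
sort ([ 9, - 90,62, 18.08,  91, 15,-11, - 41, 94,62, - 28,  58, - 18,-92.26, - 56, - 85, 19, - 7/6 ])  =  [- 92.26, - 90, -85, - 56, - 41, - 28, - 18, -11, - 7/6,9 , 15, 18.08,19, 58,62 , 62, 91, 94] 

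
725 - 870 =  - 145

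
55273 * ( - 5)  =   - 276365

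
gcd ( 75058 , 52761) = 1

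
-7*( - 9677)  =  67739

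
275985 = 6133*45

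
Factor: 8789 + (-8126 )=3^1*13^1*17^1 =663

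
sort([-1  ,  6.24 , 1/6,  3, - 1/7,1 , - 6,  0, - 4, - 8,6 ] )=[  -  8, - 6,-4, -1, - 1/7,  0,1/6, 1,3,6,6.24 ] 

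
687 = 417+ 270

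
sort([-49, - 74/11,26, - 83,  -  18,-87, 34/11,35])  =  [ -87, - 83, - 49,-18, - 74/11, 34/11,26, 35]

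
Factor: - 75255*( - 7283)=548082165 = 3^1*5^1*29^1*173^1*7283^1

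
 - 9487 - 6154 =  - 15641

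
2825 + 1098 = 3923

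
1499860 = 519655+980205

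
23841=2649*9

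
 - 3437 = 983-4420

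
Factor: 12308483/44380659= 3^( - 1 )*11^2*17^( - 1) * 373^( - 1 )*2333^( - 1 )*101723^1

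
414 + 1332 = 1746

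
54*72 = 3888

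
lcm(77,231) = 231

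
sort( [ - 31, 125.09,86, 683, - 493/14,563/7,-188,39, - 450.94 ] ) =[ - 450.94, - 188, - 493/14, - 31, 39, 563/7, 86 , 125.09,683 ]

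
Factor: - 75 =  - 3^1*5^2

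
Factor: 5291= 11^1*13^1*37^1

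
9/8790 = 3/2930 =0.00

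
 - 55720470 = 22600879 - 78321349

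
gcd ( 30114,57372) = 42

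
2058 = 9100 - 7042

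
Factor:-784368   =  -2^4 * 3^2*13^1 * 419^1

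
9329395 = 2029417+7299978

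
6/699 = 2/233 = 0.01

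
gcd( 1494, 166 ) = 166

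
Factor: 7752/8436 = 2^1*17^1*37^( - 1 ) = 34/37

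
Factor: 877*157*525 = 3^1*5^2*7^1*157^1  *  877^1 = 72286725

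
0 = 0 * 300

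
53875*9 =484875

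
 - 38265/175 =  - 7653/35 =-  218.66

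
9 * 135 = 1215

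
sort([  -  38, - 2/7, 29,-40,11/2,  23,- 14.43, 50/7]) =[ - 40,-38, - 14.43, - 2/7,11/2,50/7,  23,  29 ] 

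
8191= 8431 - 240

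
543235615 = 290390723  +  252844892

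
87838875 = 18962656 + 68876219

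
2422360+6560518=8982878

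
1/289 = 1/289  =  0.00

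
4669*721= 3366349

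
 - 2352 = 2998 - 5350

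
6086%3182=2904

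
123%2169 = 123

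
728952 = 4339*168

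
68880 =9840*7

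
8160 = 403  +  7757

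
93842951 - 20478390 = 73364561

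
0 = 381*0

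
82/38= 41/19 = 2.16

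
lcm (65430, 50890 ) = 458010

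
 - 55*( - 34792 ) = 1913560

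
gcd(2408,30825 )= 1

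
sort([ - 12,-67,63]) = [-67,-12,63]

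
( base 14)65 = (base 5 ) 324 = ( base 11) 81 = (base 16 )59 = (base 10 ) 89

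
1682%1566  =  116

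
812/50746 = 406/25373 = 0.02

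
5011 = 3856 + 1155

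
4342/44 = 2171/22 = 98.68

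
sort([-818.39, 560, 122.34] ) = [ - 818.39, 122.34, 560]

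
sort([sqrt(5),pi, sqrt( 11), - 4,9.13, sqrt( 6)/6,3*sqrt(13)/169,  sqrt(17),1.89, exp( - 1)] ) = [ - 4,3*sqrt(13)/169,exp(  -  1 ),sqrt( 6)/6, 1.89,sqrt( 5), pi , sqrt(11 ) , sqrt(17),9.13 ] 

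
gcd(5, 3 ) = 1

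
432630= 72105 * 6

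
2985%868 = 381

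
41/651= 41/651 = 0.06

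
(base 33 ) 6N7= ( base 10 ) 7300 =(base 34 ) 6AO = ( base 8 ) 16204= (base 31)7IF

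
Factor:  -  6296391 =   -  3^2*19^1*36821^1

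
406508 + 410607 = 817115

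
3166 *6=18996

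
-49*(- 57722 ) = 2828378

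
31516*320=10085120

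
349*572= 199628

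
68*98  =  6664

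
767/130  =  59/10= 5.90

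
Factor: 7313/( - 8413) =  - 47^( - 1)*71^1  *  103^1 * 179^( - 1)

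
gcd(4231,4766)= 1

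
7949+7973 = 15922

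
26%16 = 10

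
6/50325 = 2/16775 = 0.00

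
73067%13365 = 6242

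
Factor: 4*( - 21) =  -84 = -2^2 * 3^1*7^1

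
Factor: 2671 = 2671^1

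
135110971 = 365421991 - 230311020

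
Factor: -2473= -2473^1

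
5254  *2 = 10508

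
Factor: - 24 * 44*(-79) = 2^5*3^1*11^1 *79^1 = 83424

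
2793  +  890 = 3683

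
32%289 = 32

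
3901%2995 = 906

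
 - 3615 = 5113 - 8728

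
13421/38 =13421/38 = 353.18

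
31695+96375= 128070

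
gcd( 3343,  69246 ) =1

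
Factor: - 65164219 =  - 373^1*174703^1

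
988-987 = 1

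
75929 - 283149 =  -207220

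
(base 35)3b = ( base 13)8c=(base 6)312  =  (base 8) 164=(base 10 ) 116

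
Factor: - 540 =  - 2^2*3^3*5^1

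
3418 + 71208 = 74626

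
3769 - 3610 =159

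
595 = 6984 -6389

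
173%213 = 173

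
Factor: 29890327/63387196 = 2^( - 2) * 101^ ( - 1 )*1019^1*29333^1 * 156899^(-1 )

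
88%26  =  10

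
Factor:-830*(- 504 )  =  2^4*3^2*5^1 * 7^1 * 83^1 = 418320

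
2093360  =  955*2192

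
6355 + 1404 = 7759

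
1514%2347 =1514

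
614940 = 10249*60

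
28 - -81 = 109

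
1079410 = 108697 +970713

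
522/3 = 174 = 174.00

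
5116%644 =608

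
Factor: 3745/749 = 5^1 = 5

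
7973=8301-328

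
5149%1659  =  172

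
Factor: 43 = 43^1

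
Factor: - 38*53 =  - 2014 = -2^1*19^1*53^1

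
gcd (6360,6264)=24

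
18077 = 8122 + 9955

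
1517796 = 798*1902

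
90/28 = 3 + 3/14 = 3.21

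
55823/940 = 59+363/940 = 59.39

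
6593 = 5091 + 1502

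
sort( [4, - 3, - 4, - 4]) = [ - 4, - 4 , - 3 , 4]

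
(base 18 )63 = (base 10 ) 111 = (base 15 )76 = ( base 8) 157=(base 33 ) 3C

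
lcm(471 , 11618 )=34854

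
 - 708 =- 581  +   - 127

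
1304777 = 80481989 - 79177212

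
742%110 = 82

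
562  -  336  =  226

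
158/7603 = 158/7603= 0.02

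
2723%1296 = 131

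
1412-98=1314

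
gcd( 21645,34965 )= 1665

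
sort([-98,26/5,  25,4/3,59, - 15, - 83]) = [ - 98, - 83,-15,4/3,26/5, 25, 59] 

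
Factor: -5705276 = -2^2*71^1*20089^1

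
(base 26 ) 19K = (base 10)930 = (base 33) s6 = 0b1110100010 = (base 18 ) 2FC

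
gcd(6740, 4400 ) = 20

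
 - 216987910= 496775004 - 713762914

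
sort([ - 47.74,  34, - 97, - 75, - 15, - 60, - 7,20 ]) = [ - 97, - 75, - 60, - 47.74, - 15, - 7, 20, 34]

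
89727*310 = 27815370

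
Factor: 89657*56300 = 2^2*5^2*563^1  *89657^1 = 5047689100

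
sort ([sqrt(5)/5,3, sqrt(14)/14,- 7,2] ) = [ - 7, sqrt( 14)/14, sqrt( 5 ) /5,  2, 3]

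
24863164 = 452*55007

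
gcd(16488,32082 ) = 6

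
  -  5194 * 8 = -41552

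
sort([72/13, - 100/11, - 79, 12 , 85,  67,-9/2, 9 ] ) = [- 79, - 100/11, - 9/2,72/13,  9,12,67,85] 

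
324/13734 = 18/763 = 0.02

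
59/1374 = 59/1374  =  0.04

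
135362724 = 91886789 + 43475935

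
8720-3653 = 5067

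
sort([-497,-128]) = [-497,- 128]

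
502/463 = 1+39/463 = 1.08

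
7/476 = 1/68 = 0.01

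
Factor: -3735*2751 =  - 3^3* 5^1*7^1*83^1 * 131^1 = - 10274985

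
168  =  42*4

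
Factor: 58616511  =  3^1*29^1 * 41^1*16433^1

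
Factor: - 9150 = - 2^1*3^1*5^2*61^1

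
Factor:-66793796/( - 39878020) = 16698449/9969505= 5^(- 1)*7^( - 1 )* 13^( - 1 )*1559^1*10711^1*21911^(-1) 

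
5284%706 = 342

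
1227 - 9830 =-8603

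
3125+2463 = 5588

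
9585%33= 15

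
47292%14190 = 4722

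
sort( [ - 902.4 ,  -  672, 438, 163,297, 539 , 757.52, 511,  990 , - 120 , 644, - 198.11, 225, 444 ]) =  [ - 902.4, - 672, - 198.11 , - 120, 163, 225,  297,438,  444, 511, 539 , 644, 757.52,990]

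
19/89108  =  19/89108 = 0.00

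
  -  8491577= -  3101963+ -5389614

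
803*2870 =2304610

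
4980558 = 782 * 6369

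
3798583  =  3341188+457395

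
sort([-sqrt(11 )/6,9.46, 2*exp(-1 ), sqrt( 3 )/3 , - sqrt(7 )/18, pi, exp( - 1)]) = [ - sqrt( 11 )/6, - sqrt(7 ) /18,exp( - 1 ), sqrt(3)/3,2 * exp( - 1),  pi,9.46]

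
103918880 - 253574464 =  - 149655584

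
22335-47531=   -  25196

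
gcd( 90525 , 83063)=1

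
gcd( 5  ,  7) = 1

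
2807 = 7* 401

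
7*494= 3458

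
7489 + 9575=17064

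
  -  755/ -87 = 8 + 59/87 = 8.68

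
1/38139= 1/38139 = 0.00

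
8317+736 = 9053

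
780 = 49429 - 48649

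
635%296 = 43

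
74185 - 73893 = 292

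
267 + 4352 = 4619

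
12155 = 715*17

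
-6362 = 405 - 6767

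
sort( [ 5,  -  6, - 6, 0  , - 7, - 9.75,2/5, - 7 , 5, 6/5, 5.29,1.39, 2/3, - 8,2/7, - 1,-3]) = [ - 9.75 , - 8, - 7, - 7, - 6,- 6, - 3,  -  1, 0, 2/7,2/5,2/3, 6/5, 1.39, 5 , 5, 5.29 ]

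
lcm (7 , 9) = 63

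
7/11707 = 7/11707  =  0.00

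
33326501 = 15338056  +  17988445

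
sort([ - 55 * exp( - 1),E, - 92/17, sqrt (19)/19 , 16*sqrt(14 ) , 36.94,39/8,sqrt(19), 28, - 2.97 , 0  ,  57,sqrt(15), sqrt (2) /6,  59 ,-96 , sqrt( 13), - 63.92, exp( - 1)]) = [ -96, - 63.92, - 55*exp( - 1),-92/17, - 2.97 , 0, sqrt(19) /19, sqrt (2) /6,exp( - 1), E , sqrt ( 13), sqrt( 15),sqrt (19), 39/8,28, 36.94,57,59,16*sqrt( 14) ]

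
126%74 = 52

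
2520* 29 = 73080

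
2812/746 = 1406/373 = 3.77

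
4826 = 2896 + 1930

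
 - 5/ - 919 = 5/919 = 0.01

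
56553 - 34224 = 22329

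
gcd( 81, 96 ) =3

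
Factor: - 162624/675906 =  - 2^5*7^( - 1)*19^( -1) = - 32/133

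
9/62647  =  9/62647 = 0.00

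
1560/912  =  1 + 27/38 = 1.71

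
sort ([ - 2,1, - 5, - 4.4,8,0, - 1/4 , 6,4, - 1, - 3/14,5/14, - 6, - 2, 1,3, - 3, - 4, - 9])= [-9, - 6, - 5, - 4.4, - 4, - 3,-2, - 2, - 1, - 1/4, - 3/14,0, 5/14 , 1, 1,3,4,  6, 8 ] 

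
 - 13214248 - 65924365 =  - 79138613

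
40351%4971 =583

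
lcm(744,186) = 744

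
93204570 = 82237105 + 10967465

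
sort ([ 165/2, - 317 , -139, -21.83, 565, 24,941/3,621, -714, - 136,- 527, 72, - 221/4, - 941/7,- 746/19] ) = [  -  714, - 527,  -  317, - 139,  -  136, -941/7,-221/4,-746/19, - 21.83,24, 72, 165/2, 941/3, 565,621 ] 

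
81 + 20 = 101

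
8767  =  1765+7002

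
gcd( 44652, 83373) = 3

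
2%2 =0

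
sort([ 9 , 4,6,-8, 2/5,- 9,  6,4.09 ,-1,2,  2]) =[ - 9,  -  8,-1,2/5,2, 2,4,4.09, 6,6,  9]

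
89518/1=89518=   89518.00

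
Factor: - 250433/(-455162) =2^( - 1)*227581^(-1) * 250433^1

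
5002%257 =119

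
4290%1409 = 63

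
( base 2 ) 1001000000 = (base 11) 484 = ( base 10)576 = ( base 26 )m4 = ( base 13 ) 354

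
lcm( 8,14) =56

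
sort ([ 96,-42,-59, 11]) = [ - 59,  -  42,11, 96 ]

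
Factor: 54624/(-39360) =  - 2^( - 1) * 5^( - 1 )*41^(  -  1 )*569^1  =  - 569/410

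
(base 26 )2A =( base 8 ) 76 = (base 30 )22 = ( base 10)62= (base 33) 1t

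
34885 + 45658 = 80543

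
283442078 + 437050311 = 720492389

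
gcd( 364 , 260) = 52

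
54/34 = 27/17  =  1.59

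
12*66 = 792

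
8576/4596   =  2144/1149 = 1.87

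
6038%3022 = 3016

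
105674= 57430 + 48244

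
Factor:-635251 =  - 635251^1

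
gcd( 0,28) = 28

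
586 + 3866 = 4452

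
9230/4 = 2307 + 1/2= 2307.50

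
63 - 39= 24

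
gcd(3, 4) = 1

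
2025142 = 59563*34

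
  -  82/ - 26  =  41/13  =  3.15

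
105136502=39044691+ 66091811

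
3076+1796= 4872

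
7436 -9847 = -2411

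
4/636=1/159 = 0.01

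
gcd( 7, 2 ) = 1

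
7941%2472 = 525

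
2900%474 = 56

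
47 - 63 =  - 16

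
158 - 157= 1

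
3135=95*33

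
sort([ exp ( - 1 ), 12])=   [exp( - 1) , 12 ] 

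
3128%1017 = 77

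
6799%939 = 226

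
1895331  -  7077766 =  - 5182435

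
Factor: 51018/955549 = 2^1 * 3^1*7^( - 2) * 11^1*773^1*19501^( - 1)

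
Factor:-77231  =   - 7^1*11^1 * 17^1 * 59^1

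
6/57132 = 1/9522 = 0.00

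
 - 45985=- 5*9197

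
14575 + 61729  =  76304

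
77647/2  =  77647/2 = 38823.50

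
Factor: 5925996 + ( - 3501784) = 2424212 = 2^2*7^1*86579^1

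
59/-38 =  - 59/38 = - 1.55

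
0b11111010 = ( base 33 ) 7J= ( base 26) 9G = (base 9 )307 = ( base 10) 250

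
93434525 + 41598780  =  135033305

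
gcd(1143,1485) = 9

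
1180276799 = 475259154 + 705017645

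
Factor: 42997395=3^1 * 5^1 * 7^1*409499^1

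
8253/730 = 11 + 223/730 = 11.31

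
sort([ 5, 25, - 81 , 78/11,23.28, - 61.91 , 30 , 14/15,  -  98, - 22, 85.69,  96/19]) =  [-98,-81, - 61.91,-22, 14/15, 5,  96/19,78/11 , 23.28,25,30,  85.69]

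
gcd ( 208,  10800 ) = 16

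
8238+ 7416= 15654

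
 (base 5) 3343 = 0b111011001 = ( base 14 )25B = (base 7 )1244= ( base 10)473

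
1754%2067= 1754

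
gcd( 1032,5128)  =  8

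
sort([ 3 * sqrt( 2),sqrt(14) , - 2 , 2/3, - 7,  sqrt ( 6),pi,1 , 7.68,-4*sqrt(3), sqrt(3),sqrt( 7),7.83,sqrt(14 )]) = [ - 7,-4*sqrt(3), -2,  2/3,1,sqrt(3)  ,  sqrt(6 ), sqrt(7),pi,sqrt(14),sqrt( 14),3*sqrt ( 2),7.68, 7.83 ] 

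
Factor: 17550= 2^1 * 3^3* 5^2*13^1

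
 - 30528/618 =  - 50 + 62/103 = - 49.40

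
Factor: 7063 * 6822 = 2^1 * 3^2*7^1 * 379^1*1009^1 = 48183786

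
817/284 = 817/284 = 2.88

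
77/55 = 1 + 2/5= 1.40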